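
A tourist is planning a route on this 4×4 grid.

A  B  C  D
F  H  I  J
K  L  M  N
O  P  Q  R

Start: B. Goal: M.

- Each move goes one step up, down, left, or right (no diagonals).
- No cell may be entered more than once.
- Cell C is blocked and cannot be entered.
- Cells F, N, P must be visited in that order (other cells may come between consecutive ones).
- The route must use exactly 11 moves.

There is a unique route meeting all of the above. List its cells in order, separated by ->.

B -> A -> F -> H -> I -> J -> N -> R -> Q -> P -> L -> M

The waypoints must appear in the order F, N, P, with no cell reused.
Route from B: left 1 to A, down 1 to F, right 3 to J, down 2 to R, left 2 to P, up 1 to L, right 1 to M — 11 moves in all.
Check: order respected (F at step 2, N at step 6, P at step 9); 11 moves as required.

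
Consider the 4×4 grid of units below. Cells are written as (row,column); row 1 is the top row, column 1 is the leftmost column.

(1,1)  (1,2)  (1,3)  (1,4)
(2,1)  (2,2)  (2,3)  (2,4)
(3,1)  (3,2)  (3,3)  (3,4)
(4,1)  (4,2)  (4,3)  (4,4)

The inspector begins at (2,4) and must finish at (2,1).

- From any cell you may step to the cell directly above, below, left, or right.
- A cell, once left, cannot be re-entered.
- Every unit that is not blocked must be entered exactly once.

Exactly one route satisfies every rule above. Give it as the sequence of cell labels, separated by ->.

(2,4) -> (1,4) -> (1,3) -> (2,3) -> (3,3) -> (3,4) -> (4,4) -> (4,3) -> (4,2) -> (4,1) -> (3,1) -> (3,2) -> (2,2) -> (1,2) -> (1,1) -> (2,1)

Need to visit all 16 open cells exactly once, starting at (2,4) and ending at (2,1).
Cell (4,1) has only two open neighbours ((3,1) and (4,2)), so the path must pass straight through it: one of those is the cell it's entered from and the other is where it exits.
Route from (2,4): up 1 to (1,4), left 1 to (1,3), down 2 to (3,3), right 1 to (3,4), down 1 to (4,4), left 3 to (4,1), up 1 to (3,1), right 1 to (3,2), up 2 to (1,2), left 1 to (1,1), down 1 to (2,1) — 15 moves in all.
Check: all 16 open cells covered.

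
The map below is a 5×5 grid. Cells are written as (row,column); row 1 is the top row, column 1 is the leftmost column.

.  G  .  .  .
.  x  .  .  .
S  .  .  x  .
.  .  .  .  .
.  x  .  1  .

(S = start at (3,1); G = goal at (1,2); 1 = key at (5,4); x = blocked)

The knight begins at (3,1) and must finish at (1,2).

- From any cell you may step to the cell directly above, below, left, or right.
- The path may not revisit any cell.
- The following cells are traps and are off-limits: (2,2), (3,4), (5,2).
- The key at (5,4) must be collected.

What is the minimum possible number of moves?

13

Any route passes through (5,4) somewhere between (3,1) and (1,2). Summing Manhattan distances along the two legs ((3,1) → (5,4) → (1,2)) gives a lower bound of 5 + 6 = 11 moves.
The shortest route satisfying every rule uses 13 moves: (3,1) → (4,1) → (4,2) → (4,3) → (5,3) → (5,4) → (4,4) → (4,5) → (3,5) → (2,5) → (1,5) → (1,4) → (1,3) → (1,2).
The bound of 11 isn't tight here; checking systematically, no route of length 11 through 12 satisfies every constraint, so 13 is the minimum.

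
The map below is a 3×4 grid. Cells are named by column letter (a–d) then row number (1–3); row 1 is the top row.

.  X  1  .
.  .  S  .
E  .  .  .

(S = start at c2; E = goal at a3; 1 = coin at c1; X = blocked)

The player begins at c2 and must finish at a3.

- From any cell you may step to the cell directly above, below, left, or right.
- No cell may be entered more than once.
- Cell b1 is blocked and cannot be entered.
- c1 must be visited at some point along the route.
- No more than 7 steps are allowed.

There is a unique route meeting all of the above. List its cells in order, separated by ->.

c2 -> c1 -> d1 -> d2 -> d3 -> c3 -> b3 -> a3

Any route must reach c1 and still end at a3 within 7 moves, so the order of the required stops is forced.
Route from c2: up 1 to c1, right 1 to d1, down 2 to d3, left 3 to a3 — 7 moves in all.
Check: all required cells visited; 7 ≤ 7 moves.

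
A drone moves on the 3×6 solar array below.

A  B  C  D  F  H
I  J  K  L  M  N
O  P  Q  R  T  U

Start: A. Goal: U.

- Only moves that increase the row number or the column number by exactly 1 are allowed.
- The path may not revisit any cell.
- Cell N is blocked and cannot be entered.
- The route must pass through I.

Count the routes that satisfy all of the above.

5

A right/down-only route from A to U makes exactly 2 down-moves and 5 right-moves in some order.
With no other constraints that would be C(7,2) = 21 routes.
Split at I and multiply the segment counts (each segment already excludes blocked cells): A→I: 1; I→U: 5; product = 5.
That gives 5 routes.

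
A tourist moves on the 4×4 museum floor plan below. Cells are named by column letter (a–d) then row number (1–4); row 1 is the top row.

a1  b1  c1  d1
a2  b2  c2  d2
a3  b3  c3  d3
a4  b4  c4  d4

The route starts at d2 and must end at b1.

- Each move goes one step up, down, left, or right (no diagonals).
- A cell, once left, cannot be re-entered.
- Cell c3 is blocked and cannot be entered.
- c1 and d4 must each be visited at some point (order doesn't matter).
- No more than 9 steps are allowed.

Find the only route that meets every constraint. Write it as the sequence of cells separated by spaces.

d2 d3 d4 c4 b4 b3 b2 c2 c1 b1

The budget equals the shortest possible length, so every move has to be on a shortest route through the required cells.
Route from d2: 2× down (reaching d4), 2× left (reaching b4), 2× up (reaching b2), right to c2, up to c1, left to b1 — 9 moves in all.
Check: all required cells visited; 9 ≤ 9 moves.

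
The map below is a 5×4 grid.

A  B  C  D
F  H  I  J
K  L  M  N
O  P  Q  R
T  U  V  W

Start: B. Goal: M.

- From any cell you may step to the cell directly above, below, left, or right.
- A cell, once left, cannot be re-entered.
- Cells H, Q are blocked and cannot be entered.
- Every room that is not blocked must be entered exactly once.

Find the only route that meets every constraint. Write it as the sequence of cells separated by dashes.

B - A - F - K - L - P - O - T - U - V - W - R - N - J - D - C - I - M

Need to visit all 18 open cells exactly once, starting at B and ending at M.
Cell W has only two open neighbours (R and V), so the path must pass straight through it: one of those is the cell it's entered from and the other is where it exits.
Route from B: left 1 to A, down 2 to K, right 1 to L, down 1 to P, left 1 to O, down 1 to T, right 3 to W, up 4 to D, left 1 to C, down 2 to M — 17 moves in all.
Check: all 18 open cells covered.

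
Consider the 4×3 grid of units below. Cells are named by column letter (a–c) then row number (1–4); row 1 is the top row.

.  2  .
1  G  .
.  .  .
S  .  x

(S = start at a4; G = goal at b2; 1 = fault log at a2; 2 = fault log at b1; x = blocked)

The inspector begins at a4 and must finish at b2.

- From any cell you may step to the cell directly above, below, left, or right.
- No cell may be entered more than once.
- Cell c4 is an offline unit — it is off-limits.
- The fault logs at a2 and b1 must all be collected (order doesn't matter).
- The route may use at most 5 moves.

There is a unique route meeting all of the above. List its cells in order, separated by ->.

Any route must reach a2 and b1 and still end at b2 within 5 moves, so the order of the required stops is forced.
Route from a4: up 3 to a1, right 1 to b1, down 1 to b2 — 5 moves in all.
Check: all required cells visited; 5 ≤ 5 moves.

a4 -> a3 -> a2 -> a1 -> b1 -> b2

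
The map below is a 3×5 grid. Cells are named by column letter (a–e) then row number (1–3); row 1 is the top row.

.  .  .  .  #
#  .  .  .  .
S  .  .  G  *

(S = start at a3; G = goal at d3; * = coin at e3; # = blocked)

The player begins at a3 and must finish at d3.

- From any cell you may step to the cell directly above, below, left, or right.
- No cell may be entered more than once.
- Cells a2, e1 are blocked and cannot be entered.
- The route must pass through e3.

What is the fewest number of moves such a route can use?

7

Any route passes through e3 somewhere between a3 and d3. Summing Manhattan distances along the two legs (a3 → e3 → d3) gives a lower bound of 4 + 1 = 5 moves.
The shortest route satisfying every rule uses 7 moves: a3 → b3 → b2 → c2 → d2 → e2 → e3 → d3.
The bound of 5 isn't tight here; checking systematically, no route of length 5 through 6 satisfies every constraint, so 7 is the minimum.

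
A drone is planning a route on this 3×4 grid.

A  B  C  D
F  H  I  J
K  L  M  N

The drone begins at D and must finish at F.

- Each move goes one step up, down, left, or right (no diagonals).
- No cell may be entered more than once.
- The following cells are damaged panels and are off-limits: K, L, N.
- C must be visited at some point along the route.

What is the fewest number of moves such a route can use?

Any route passes through C somewhere between D and F. Summing Manhattan distances along the two legs (D → C → F) gives a lower bound of 1 + 3 = 4 moves.
A route of 4 moves achieves this: D → C → I → H → F.
Since 4 matches the lower bound, it is optimal.

4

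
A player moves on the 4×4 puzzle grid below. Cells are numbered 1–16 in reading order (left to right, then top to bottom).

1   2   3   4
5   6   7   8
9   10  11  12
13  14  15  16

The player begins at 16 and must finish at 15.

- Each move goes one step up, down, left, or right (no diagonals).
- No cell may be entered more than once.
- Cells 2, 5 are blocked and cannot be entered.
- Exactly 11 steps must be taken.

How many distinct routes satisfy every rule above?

2

Need simple routes of exactly 11 moves from 16 to 15 (Manhattan distance 1, so 5 moves are spent on a detour and 5 undoing it).
Enumerating: 16 12 8 4 3 7 11 10 9 13 14 15 | 16 12 8 4 3 7 6 10 9 13 14 15.
That gives 2 routes.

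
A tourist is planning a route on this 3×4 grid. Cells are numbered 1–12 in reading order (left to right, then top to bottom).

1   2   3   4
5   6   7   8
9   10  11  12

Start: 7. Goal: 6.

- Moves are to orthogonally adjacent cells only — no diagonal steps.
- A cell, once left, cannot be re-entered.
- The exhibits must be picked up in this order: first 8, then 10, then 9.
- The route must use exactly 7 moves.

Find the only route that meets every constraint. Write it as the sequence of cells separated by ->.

7 -> 8 -> 12 -> 11 -> 10 -> 9 -> 5 -> 6

The waypoints must appear in the order 8, 10, 9, with no cell reused.
Route from 7: right 1 to 8, down 1 to 12, left 3 to 9, up 1 to 5, right 1 to 6 — 7 moves in all.
Check: order respected (8 at step 1, 10 at step 4, 9 at step 5); 7 moves as required.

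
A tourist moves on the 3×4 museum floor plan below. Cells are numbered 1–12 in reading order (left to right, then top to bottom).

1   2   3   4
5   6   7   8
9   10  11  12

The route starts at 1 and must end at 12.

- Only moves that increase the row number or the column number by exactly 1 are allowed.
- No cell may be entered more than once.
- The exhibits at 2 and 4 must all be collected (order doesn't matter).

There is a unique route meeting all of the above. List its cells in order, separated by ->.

Moves only go right or down, so the column and row indices never decrease.
Route from 1: 3× right (reaching 4), 2× down (reaching 12) — 5 moves in all.
Check: all required cells visited.

1 -> 2 -> 3 -> 4 -> 8 -> 12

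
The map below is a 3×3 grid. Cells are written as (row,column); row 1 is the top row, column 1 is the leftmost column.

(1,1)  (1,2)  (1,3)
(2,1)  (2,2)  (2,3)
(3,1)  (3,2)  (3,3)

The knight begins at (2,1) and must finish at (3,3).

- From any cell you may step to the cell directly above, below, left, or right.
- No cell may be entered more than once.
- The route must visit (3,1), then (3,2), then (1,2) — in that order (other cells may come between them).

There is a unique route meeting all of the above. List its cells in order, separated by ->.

(2,1) -> (3,1) -> (3,2) -> (2,2) -> (1,2) -> (1,3) -> (2,3) -> (3,3)

The waypoints must appear in the order (3,1), (3,2), (1,2), with no cell reused.
Route from (2,1): down to (3,1), right to (3,2), 2× up (reaching (1,2)), right to (1,3), 2× down (reaching (3,3)) — 7 moves in all.
Check: order respected ((3,1) at step 1, (3,2) at step 2, (1,2) at step 4).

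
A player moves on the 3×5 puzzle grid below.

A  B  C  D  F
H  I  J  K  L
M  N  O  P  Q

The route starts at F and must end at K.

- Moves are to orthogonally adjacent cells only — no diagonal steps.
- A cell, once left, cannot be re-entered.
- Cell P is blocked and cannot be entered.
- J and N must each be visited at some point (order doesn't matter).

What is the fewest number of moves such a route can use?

Any route passes through J and N in some order between F and K. Summing Manhattan distances along each leg and taking the cheapest ordering (F → N → J → K) gives a lower bound of 5 + 2 + 1 = 8 moves.
A route of 8 moves achieves this: F → D → C → B → I → N → O → J → K.
Since 8 matches the lower bound, it is optimal.

8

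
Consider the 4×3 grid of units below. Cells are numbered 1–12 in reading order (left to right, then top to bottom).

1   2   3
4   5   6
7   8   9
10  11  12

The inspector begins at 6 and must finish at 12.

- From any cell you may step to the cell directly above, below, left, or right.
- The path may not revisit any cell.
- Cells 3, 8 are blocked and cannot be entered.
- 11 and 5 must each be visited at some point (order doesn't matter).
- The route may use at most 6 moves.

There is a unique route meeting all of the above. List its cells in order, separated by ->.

6 -> 5 -> 4 -> 7 -> 10 -> 11 -> 12

Any route must reach 11 and 5 and still end at 12 within 6 moves, so the order of the required stops is forced.
Route from 6: 2× left (reaching 4), 2× down (reaching 10), 2× right (reaching 12) — 6 moves in all.
Check: all required cells visited; 6 ≤ 6 moves.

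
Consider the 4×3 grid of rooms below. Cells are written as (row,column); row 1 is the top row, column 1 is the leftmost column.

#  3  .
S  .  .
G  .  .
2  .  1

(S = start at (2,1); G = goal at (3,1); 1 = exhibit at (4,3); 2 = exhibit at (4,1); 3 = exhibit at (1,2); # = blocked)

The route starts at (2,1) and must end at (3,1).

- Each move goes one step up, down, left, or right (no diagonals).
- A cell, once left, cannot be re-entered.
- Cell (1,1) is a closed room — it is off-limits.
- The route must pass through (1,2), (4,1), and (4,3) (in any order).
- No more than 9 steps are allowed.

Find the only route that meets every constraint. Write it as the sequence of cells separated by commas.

The budget equals the shortest possible length, so every move has to be on a shortest route through the required cells.
Route from (2,1): right 1 to (2,2), up 1 to (1,2), right 1 to (1,3), down 3 to (4,3), left 2 to (4,1), up 1 to (3,1) — 9 moves in all.
Check: all required cells visited; 9 ≤ 9 moves.

(2,1), (2,2), (1,2), (1,3), (2,3), (3,3), (4,3), (4,2), (4,1), (3,1)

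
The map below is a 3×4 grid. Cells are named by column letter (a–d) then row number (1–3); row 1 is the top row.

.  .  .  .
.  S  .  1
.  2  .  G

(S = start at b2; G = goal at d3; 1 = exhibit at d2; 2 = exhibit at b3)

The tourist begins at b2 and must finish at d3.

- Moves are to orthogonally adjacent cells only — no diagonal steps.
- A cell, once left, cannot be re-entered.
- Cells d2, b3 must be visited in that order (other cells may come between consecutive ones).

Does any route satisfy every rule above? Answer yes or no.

One route that works: b2 → c2 → d2 → d1 → c1 → b1 → a1 → a2 → a3 → b3 → c3 → d3.

yes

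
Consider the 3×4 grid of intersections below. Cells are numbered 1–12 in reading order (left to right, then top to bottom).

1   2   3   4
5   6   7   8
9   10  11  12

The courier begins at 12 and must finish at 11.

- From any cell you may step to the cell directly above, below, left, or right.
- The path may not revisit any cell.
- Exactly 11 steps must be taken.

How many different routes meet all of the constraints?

2

Need simple routes of exactly 11 moves from 12 to 11 (Manhattan distance 1, so 5 moves are spent on a detour and 5 undoing it).
Enumerating: 12 8 4 3 7 6 2 1 5 9 10 11 | 12 8 4 3 2 1 5 9 10 6 7 11.
That gives 2 routes.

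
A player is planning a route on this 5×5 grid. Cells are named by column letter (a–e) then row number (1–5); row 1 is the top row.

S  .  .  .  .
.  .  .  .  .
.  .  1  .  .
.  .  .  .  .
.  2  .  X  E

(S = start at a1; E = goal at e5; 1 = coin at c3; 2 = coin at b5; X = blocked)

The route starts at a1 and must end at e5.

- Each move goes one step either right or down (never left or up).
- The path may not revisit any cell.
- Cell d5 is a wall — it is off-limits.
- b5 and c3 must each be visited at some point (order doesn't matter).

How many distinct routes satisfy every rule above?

0

A right/down-only route from a1 to e5 makes exactly 4 down-moves and 4 right-moves in some order.
With no other constraints that would be C(8,4) = 70 routes.
b5 is below but to the left of c3: going c3 → b5 would need a leftward move and b5 → c3 an upward move, so no right/down-only route can visit both required cells.
No route satisfies every constraint, so the count is 0.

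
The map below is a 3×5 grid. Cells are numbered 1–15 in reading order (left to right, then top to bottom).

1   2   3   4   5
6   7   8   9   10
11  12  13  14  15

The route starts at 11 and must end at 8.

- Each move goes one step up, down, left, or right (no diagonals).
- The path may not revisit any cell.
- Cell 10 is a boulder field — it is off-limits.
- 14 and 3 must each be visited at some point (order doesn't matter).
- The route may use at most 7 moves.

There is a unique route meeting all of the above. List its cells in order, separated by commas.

11, 12, 13, 14, 9, 4, 3, 8

The 7-move cap with required stops at 14, 3 leaves no slack for detours.
Route from 11: right 3 to 14, up 2 to 4, left 1 to 3, down 1 to 8 — 7 moves in all.
Check: all required cells visited; 7 ≤ 7 moves.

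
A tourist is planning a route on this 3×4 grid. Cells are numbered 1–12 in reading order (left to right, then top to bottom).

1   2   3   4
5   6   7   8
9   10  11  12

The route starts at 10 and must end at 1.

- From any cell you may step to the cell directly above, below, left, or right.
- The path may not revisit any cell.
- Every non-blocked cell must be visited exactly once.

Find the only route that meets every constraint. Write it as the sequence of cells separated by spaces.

Need to visit all 12 open cells exactly once, starting at 10 and ending at 1.
Cell 12 has only two open neighbours (8 and 11), so the path must pass straight through it: one of those is the cell it's entered from and the other is where it exits.
Route from 10: left 1 to 9, up 1 to 5, right 2 to 7, down 1 to 11, right 1 to 12, up 2 to 4, left 3 to 1 — 11 moves in all.
Check: all 12 open cells covered.

10 9 5 6 7 11 12 8 4 3 2 1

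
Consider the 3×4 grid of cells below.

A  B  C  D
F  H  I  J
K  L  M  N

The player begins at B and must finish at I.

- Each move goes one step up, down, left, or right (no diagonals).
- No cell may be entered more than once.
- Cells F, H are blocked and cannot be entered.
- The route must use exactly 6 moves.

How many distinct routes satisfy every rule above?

Need simple routes of exactly 6 moves from B to I (Manhattan distance 2, so 2 moves are spent on a detour and 2 undoing it).
Enumerating: B C D J N M I.
That gives 1 route.

1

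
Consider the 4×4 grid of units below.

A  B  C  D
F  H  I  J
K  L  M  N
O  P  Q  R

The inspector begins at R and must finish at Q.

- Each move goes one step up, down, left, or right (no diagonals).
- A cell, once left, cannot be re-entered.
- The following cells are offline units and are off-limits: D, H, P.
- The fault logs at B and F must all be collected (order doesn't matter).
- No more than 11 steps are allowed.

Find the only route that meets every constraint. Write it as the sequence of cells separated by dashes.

R - N - J - I - C - B - A - F - K - L - M - Q

The 11-move cap with required stops at B, F leaves no slack for detours.
Route from R: up 2 to J, left 1 to I, up 1 to C, left 2 to A, down 2 to K, right 2 to M, down 1 to Q — 11 moves in all.
Check: all required cells visited; 11 ≤ 11 moves.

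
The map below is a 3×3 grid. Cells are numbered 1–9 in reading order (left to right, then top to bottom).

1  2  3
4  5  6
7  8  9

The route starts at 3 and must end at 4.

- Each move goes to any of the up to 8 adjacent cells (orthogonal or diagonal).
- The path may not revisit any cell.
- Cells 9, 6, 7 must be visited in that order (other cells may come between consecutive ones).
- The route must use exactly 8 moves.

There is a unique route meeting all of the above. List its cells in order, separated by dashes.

3 - 2 - 1 - 5 - 9 - 6 - 8 - 7 - 4

The waypoints must appear in the order 9, 6, 7, with no cell reused.
Route from 3: 2× left (reaching 1), 2× down-right (reaching 9), up to 6, down-left to 8, left to 7, up to 4 — 8 moves in all.
Check: order respected (9 at step 4, 6 at step 5, 7 at step 7); 8 moves as required.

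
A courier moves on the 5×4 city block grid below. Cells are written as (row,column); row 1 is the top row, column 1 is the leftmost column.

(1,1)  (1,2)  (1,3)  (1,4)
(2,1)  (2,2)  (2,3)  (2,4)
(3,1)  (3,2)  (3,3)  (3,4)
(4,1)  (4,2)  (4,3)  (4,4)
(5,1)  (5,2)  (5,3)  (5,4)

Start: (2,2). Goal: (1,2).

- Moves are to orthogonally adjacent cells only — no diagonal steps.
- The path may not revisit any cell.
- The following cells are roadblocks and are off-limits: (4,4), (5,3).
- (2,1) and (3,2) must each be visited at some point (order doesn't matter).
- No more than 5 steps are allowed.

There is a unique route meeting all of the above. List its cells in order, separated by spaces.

(2,2) (3,2) (3,1) (2,1) (1,1) (1,2)

The budget equals the shortest possible length, so every move has to be on a shortest route through the required cells.
Route from (2,2): down 1 to (3,2), left 1 to (3,1), up 2 to (1,1), right 1 to (1,2) — 5 moves in all.
Check: all required cells visited; 5 ≤ 5 moves.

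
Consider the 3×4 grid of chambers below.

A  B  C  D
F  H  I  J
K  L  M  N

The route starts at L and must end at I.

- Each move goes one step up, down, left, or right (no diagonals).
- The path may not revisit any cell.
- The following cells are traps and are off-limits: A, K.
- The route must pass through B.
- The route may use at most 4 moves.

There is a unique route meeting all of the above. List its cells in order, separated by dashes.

Any route must reach B and still end at I within 4 moves, so the order of the required stops is forced.
Route from L: up 2 to B, right 1 to C, down 1 to I — 4 moves in all.
Check: all required cells visited; 4 ≤ 4 moves.

L - H - B - C - I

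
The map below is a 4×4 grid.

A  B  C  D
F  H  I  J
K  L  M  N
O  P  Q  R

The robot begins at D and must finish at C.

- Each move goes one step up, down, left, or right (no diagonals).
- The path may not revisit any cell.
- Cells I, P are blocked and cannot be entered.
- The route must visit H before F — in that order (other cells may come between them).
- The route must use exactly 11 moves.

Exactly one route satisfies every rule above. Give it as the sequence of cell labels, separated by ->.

The waypoints must appear in the order H, F, with no cell reused.
Route from D: down 3 to R, left 1 to Q, up 1 to M, left 1 to L, up 1 to H, left 1 to F, up 1 to A, right 2 to C — 11 moves in all.
Check: order respected (H at step 7, F at step 8); 11 moves as required.

D -> J -> N -> R -> Q -> M -> L -> H -> F -> A -> B -> C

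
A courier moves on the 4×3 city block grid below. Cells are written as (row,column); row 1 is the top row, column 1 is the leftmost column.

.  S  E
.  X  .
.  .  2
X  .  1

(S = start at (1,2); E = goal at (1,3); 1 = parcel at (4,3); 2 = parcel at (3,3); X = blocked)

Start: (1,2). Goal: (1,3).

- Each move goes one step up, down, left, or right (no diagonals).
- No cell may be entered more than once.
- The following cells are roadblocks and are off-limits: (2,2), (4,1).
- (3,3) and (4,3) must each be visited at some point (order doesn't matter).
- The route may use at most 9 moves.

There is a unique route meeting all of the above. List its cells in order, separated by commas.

(1,2), (1,1), (2,1), (3,1), (3,2), (4,2), (4,3), (3,3), (2,3), (1,3)

Any route must reach (3,3) and (4,3) and still end at (1,3) within 9 moves, so the order of the required stops is forced.
Route from (1,2): left to (1,1), 2× down (reaching (3,1)), right to (3,2), down to (4,2), right to (4,3), 3× up (reaching (1,3)) — 9 moves in all.
Check: all required cells visited; 9 ≤ 9 moves.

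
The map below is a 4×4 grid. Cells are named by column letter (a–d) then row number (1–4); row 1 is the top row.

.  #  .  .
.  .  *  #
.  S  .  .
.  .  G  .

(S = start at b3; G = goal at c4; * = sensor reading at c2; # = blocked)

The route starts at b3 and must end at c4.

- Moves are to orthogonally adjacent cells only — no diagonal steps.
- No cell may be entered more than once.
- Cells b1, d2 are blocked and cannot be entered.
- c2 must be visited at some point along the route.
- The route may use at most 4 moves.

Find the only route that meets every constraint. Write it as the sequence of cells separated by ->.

The 4-move cap with required stops at c2 leaves no slack for detours.
Route from b3: up to b2, right to c2, 2× down (reaching c4) — 4 moves in all.
Check: all required cells visited; 4 ≤ 4 moves.

b3 -> b2 -> c2 -> c3 -> c4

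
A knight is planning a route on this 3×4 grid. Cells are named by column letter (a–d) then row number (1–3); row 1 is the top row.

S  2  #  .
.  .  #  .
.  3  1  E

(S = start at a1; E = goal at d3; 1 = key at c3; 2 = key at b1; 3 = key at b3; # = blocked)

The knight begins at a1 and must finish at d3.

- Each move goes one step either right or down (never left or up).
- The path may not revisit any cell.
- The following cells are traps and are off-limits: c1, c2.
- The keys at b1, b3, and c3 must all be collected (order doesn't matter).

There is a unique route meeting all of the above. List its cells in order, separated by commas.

a1, b1, b2, b3, c3, d3

Moves only go right or down, so the column and row indices never decrease.
Route from a1: right to b1, 2× down (reaching b3), 2× right (reaching d3) — 5 moves in all.
Check: all required cells visited.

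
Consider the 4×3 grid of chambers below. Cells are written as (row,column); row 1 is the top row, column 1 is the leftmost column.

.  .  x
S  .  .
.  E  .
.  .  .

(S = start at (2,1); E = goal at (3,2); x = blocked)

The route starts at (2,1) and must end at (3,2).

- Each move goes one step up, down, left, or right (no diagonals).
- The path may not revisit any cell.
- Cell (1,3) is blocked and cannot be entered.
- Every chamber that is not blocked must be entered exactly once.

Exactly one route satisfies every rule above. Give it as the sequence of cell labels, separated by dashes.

(2,1) - (1,1) - (1,2) - (2,2) - (2,3) - (3,3) - (4,3) - (4,2) - (4,1) - (3,1) - (3,2)

Need to visit all 11 open cells exactly once, starting at (2,1) and ending at (3,2).
Cell (1,2) has only two open neighbours ((2,2) and (1,1)), so the path must pass straight through it: one of those is the cell it's entered from and the other is where it exits.
Route from (2,1): up 1 to (1,1), right 1 to (1,2), down 1 to (2,2), right 1 to (2,3), down 2 to (4,3), left 2 to (4,1), up 1 to (3,1), right 1 to (3,2) — 10 moves in all.
Check: all 11 open cells covered.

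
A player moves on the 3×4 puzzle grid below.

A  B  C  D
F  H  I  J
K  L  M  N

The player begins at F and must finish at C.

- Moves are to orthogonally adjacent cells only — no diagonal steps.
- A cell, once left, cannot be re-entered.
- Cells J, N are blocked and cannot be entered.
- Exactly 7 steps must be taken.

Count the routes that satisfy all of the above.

2

Need simple routes of exactly 7 moves from F to C (Manhattan distance 3, so 2 moves are spent on a detour and 2 undoing it).
Enumerating: F A B H L M I C | F K L M I H B C.
That gives 2 routes.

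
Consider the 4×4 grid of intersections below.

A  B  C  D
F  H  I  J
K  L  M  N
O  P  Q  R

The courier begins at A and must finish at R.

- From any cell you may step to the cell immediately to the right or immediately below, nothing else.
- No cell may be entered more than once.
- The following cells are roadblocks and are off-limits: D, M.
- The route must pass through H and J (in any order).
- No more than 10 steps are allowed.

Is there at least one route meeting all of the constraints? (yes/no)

yes

One route that works: A → F → H → I → J → N → R.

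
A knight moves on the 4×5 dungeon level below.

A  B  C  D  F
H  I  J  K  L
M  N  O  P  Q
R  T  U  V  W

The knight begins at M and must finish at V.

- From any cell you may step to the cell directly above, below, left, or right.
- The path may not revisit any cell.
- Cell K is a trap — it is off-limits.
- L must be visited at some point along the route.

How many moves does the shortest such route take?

Any route passes through L somewhere between M and V. Summing Manhattan distances along the two legs (M → L → V) gives a lower bound of 5 + 3 = 8 moves.
The shortest route satisfying every rule uses 10 moves: M → H → A → B → C → D → F → L → Q → W → V.
The bound of 8 isn't tight here; checking systematically, no route of length 8 through 9 satisfies every constraint, so 10 is the minimum.

10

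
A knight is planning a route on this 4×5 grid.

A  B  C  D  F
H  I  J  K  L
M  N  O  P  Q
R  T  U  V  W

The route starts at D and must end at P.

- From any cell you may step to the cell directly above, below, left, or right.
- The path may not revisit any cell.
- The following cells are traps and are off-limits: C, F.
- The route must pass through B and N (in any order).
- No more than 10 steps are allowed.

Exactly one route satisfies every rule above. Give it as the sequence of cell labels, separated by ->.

D -> K -> J -> I -> B -> A -> H -> M -> N -> O -> P

The budget equals the shortest possible length, so every move has to be on a shortest route through the required cells.
Route from D: down 1 to K, left 2 to I, up 1 to B, left 1 to A, down 2 to M, right 3 to P — 10 moves in all.
Check: all required cells visited; 10 ≤ 10 moves.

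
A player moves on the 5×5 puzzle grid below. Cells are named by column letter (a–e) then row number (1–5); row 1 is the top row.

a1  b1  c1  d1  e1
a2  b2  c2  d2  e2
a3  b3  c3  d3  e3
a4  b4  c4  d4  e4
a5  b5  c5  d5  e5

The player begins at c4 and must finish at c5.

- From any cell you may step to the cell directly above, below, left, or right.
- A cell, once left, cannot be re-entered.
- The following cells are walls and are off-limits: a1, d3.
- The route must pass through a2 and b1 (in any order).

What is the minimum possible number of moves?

Any route passes through a2 and b1 in some order between c4 and c5. Summing Manhattan distances along each leg and taking the cheapest ordering (c4 → b1 → a2 → c5) gives a lower bound of 4 + 2 + 5 = 11 moves.
A route of 11 moves achieves this: c4 → c3 → c2 → c1 → b1 → b2 → a2 → a3 → a4 → a5 → b5 → c5.
Since 11 matches the lower bound, it is optimal.

11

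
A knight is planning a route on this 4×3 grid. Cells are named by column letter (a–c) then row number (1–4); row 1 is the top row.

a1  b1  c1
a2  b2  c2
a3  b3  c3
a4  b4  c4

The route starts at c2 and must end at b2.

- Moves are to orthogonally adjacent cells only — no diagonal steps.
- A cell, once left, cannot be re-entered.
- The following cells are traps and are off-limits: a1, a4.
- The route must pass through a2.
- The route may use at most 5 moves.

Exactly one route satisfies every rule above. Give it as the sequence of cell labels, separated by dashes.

The 5-move cap with required stops at a2 leaves no slack for detours.
Route from c2: down to c3, 2× left (reaching a3), up to a2, right to b2 — 5 moves in all.
Check: all required cells visited; 5 ≤ 5 moves.

c2 - c3 - b3 - a3 - a2 - b2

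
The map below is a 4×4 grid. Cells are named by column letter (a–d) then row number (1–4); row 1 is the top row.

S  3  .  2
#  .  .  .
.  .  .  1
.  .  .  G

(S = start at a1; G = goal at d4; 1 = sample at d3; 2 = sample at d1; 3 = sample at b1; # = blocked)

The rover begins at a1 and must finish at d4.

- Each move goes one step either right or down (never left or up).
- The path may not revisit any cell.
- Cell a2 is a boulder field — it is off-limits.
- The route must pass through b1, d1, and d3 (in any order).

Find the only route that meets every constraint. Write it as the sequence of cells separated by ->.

Moves only go right or down, so the column and row indices never decrease.
Route from a1: right 3 to d1, down 3 to d4 — 6 moves in all.
Check: all required cells visited.

a1 -> b1 -> c1 -> d1 -> d2 -> d3 -> d4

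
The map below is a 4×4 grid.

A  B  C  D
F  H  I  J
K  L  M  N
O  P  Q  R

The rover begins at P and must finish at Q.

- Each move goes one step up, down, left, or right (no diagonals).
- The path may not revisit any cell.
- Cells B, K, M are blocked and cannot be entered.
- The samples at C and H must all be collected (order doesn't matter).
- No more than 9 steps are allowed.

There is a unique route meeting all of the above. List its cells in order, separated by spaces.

Any route must reach C and H and still end at Q within 9 moves, so the order of the required stops is forced.
Route from P: up 2 to H, right 1 to I, up 1 to C, right 1 to D, down 3 to R, left 1 to Q — 9 moves in all.
Check: all required cells visited; 9 ≤ 9 moves.

P L H I C D J N R Q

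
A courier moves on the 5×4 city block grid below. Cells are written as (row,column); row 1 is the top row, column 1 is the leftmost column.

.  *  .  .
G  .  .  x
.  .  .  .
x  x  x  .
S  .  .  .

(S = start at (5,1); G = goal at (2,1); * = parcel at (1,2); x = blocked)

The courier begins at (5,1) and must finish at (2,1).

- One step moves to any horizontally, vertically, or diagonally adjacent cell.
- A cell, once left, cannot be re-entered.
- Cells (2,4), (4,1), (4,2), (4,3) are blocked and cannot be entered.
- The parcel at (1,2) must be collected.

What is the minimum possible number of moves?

7

Any route passes through (1,2) somewhere between (5,1) and (2,1). Summing Chebyshev distances along the two legs ((5,1) → (1,2) → (2,1)) gives a lower bound of 4 + 1 = 5 moves.
That bound ignores the blocked cells. Measuring each leg by the fewest moves that actually steer around them ((5,1)→(1,2): 6; (1,2)→(2,1): 1) raises the lower bound to 7.
A route of 7 moves exists: (5,1) → (5,2) → (5,3) → (4,4) → (3,3) → (2,2) → (1,2) → (2,1).
Since 7 matches that lower bound, it is optimal.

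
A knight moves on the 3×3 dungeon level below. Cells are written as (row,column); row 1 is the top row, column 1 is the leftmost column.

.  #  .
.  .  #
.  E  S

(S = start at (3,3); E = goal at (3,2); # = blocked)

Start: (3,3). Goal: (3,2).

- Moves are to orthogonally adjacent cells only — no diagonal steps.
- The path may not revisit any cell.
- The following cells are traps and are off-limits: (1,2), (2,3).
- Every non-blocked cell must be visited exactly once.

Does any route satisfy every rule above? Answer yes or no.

no

Cell (1,1) has only one open neighbour but is neither the start nor the goal, so a Hamiltonian route would have to both enter and leave it through the same neighbour — impossible without revisiting.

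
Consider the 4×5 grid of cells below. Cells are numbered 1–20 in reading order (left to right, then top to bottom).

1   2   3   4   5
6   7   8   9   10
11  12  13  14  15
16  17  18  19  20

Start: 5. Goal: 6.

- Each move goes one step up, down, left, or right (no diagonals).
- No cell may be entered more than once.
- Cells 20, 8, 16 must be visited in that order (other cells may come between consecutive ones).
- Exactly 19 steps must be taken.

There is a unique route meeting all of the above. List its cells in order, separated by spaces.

5 10 15 20 19 14 9 4 3 8 13 18 17 16 11 12 7 2 1 6

The waypoints must appear in the order 20, 8, 16, with no cell reused.
Route from 5: 3× down (reaching 20), left to 19, 3× up (reaching 4), left to 3, 3× down (reaching 18), 2× left (reaching 16), up to 11, right to 12, 2× up (reaching 2), left to 1, down to 6 — 19 moves in all.
Check: order respected (20 at step 3, 8 at step 9, 16 at step 13); 19 moves as required.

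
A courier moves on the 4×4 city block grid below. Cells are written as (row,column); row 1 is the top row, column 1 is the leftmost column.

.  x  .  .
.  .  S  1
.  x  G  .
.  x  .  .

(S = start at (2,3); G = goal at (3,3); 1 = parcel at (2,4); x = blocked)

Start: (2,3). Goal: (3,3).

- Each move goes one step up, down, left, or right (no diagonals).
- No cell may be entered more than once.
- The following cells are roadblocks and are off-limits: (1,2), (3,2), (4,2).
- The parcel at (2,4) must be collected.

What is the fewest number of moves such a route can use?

Any route passes through (2,4) somewhere between (2,3) and (3,3). Summing Manhattan distances along the two legs ((2,3) → (2,4) → (3,3)) gives a lower bound of 1 + 2 = 3 moves.
A route of 3 moves achieves this: (2,3) → (2,4) → (3,4) → (3,3).
Since 3 matches the lower bound, it is optimal.

3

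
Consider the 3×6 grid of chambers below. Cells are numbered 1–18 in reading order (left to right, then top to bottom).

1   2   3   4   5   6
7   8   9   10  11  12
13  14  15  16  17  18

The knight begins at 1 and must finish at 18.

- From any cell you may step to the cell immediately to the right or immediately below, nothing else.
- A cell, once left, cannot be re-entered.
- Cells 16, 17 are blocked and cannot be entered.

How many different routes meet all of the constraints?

A right/down-only route from 1 to 18 makes exactly 2 down-moves and 5 right-moves in some order.
With no other constraints that would be C(7,2) = 21 routes.
Subtract routes through each blocked cell (inclusion–exclusion for overlaps): − through 16: 10 − through 17: 15 + through 16&17: 10 → 6.
That gives 6 routes.

6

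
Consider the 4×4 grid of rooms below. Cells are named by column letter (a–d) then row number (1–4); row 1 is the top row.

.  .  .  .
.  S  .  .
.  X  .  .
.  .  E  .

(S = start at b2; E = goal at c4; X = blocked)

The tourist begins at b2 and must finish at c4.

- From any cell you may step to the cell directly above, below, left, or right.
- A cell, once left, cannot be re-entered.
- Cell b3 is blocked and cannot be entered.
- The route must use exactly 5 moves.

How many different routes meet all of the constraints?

5

Need simple routes of exactly 5 moves from b2 to c4 (Manhattan distance 3, so 1 moves are spent on a detour and 1 undoing it).
Enumerating: b2 b1 c1 c2 c3 c4 | b2 a2 a3 a4 b4 c4 | b2 c2 c3 d3 d4 c4 | b2 c2 d2 d3 d4 c4 | b2 c2 d2 d3 c3 c4.
That gives 5 routes.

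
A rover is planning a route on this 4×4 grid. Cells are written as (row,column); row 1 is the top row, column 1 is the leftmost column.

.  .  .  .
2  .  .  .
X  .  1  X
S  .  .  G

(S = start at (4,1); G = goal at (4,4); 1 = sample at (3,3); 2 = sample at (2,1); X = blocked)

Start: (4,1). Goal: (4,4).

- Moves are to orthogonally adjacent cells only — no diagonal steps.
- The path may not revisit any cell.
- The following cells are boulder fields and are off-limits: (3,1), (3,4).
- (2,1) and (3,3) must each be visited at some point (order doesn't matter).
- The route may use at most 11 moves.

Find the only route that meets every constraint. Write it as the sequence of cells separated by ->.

The budget equals the shortest possible length, so every move has to be on a shortest route through the required cells.
Route from (4,1): right 1 to (4,2), up 2 to (2,2), left 1 to (2,1), up 1 to (1,1), right 2 to (1,3), down 3 to (4,3), right 1 to (4,4) — 11 moves in all.
Check: all required cells visited; 11 ≤ 11 moves.

(4,1) -> (4,2) -> (3,2) -> (2,2) -> (2,1) -> (1,1) -> (1,2) -> (1,3) -> (2,3) -> (3,3) -> (4,3) -> (4,4)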